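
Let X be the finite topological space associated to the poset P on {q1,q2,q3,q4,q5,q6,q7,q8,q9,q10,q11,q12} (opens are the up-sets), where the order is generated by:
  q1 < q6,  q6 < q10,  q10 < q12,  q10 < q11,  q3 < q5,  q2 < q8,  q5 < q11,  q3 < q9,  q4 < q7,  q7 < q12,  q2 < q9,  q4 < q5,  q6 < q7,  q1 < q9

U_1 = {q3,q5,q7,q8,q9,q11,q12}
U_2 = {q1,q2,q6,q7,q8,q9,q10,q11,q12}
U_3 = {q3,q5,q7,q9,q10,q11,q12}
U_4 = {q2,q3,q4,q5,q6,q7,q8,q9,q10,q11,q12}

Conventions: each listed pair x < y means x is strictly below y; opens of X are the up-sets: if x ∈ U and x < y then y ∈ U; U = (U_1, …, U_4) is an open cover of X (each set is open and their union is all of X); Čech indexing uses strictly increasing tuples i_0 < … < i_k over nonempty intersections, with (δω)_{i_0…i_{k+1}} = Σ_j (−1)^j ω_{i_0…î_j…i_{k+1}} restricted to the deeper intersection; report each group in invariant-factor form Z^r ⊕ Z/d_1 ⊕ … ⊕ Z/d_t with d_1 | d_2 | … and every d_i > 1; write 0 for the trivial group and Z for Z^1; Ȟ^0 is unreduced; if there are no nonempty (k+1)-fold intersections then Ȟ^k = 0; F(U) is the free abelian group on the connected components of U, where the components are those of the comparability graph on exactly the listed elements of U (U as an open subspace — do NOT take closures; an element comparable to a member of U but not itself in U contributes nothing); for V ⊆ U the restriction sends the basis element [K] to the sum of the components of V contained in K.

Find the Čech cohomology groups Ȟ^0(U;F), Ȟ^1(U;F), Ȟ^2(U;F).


nonempty intersections:
  U12={q7,q8,q9,q11,q12} U13={q3,q5,q7,q9,q11,q12} U14={q3,q5,q7,q8,q9,q11,q12} U23={q7,q9,q10,q11,q12} U24={q2,q6,q7,q8,q9,q10,q11,q12} U34={q3,q5,q7,q9,q10,q11,q12}
  U123={q7,q9,q11,q12} U124={q7,q8,q9,q11,q12} U134={q3,q5,q7,q9,q11,q12} U234={q7,q9,q10,q11,q12}
  U1234={q7,q9,q11,q12}
components per intersection:
  U1: {q3,q5,q9,q11} {q7,q12} {q8}
  U2: {q1,q2,q6,q7,q8,q9,q10,q11,q12}
  U3: {q3,q5,q7,q9,q10,q11,q12}
  U4: {q2,q3,q4,q5,q6,q7,q8,q9,q10,q11,q12}
  U12: {q7,q12} {q8} {q9} {q11}
  U13: {q3,q5,q9,q11} {q7,q12}
  U14: {q3,q5,q9,q11} {q7,q12} {q8}
  U23: {q7,q10,q11,q12} {q9}
  U24: {q2,q8,q9} {q6,q7,q10,q11,q12}
  U34: {q3,q5,q7,q9,q10,q11,q12}
  U123: {q7,q12} {q9} {q11}
  U124: {q7,q12} {q8} {q9} {q11}
  U134: {q3,q5,q9,q11} {q7,q12}
  U234: {q7,q10,q11,q12} {q9}
  U1234: {q7,q12} {q9} {q11}
C dims 6,14,11,3; δ0: rk 5, SNF 1^5; δ1: rk 8, SNF 1^8; δ2: rk 3, SNF 1^3
Ȟ^0: (6−5)−0=1 ⇒ Z
Ȟ^1: (14−8)−5=1 ⇒ Z
Ȟ^2: (11−3)−8=0 ⇒ 0

Ȟ^0 ≅ Z,  Ȟ^1 ≅ Z,  Ȟ^2 ≅ 0


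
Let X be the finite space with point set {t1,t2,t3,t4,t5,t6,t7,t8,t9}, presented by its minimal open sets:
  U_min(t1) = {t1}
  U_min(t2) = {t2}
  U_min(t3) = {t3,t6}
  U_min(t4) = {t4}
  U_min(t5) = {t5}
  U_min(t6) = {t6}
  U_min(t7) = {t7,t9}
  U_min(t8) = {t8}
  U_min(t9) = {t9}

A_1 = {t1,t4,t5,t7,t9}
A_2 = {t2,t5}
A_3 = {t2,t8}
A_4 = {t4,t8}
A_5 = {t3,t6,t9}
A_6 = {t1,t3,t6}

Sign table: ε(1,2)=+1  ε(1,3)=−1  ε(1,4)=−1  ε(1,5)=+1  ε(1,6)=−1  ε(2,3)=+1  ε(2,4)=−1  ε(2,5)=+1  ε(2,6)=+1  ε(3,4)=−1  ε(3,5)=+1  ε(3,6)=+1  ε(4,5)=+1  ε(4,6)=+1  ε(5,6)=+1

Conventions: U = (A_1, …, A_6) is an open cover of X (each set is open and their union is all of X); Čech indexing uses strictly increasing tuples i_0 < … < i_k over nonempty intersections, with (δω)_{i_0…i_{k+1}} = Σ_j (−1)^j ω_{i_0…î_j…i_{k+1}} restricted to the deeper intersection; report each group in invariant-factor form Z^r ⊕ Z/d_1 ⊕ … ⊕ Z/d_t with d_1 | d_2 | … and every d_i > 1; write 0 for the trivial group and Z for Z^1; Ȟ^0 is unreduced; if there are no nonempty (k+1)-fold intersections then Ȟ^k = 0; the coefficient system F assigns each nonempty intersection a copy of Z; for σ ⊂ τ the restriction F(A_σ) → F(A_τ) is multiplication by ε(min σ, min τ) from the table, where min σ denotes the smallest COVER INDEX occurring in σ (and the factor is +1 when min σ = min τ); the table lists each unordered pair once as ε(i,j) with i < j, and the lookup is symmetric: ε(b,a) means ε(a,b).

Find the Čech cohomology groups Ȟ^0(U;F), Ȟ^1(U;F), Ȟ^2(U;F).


nonempty intersections:
  A12={t5} A14={t4} A15={t9} A16={t1} A23={t2} A34={t8} A56={t3,t6}
C dims 6,7; δ0: rk 6, SNF 1^5·2
Ȟ^0: (6−6)−0=0 ⇒ 0
Ȟ^1: (7−0)−6=1 plus torsion [2] ⇒ Z ⊕ Z/2
Ȟ^2: (0−0)−0=0 ⇒ 0

Ȟ^0 = 0, Ȟ^1 = Z ⊕ Z/2 and Ȟ^2 = 0


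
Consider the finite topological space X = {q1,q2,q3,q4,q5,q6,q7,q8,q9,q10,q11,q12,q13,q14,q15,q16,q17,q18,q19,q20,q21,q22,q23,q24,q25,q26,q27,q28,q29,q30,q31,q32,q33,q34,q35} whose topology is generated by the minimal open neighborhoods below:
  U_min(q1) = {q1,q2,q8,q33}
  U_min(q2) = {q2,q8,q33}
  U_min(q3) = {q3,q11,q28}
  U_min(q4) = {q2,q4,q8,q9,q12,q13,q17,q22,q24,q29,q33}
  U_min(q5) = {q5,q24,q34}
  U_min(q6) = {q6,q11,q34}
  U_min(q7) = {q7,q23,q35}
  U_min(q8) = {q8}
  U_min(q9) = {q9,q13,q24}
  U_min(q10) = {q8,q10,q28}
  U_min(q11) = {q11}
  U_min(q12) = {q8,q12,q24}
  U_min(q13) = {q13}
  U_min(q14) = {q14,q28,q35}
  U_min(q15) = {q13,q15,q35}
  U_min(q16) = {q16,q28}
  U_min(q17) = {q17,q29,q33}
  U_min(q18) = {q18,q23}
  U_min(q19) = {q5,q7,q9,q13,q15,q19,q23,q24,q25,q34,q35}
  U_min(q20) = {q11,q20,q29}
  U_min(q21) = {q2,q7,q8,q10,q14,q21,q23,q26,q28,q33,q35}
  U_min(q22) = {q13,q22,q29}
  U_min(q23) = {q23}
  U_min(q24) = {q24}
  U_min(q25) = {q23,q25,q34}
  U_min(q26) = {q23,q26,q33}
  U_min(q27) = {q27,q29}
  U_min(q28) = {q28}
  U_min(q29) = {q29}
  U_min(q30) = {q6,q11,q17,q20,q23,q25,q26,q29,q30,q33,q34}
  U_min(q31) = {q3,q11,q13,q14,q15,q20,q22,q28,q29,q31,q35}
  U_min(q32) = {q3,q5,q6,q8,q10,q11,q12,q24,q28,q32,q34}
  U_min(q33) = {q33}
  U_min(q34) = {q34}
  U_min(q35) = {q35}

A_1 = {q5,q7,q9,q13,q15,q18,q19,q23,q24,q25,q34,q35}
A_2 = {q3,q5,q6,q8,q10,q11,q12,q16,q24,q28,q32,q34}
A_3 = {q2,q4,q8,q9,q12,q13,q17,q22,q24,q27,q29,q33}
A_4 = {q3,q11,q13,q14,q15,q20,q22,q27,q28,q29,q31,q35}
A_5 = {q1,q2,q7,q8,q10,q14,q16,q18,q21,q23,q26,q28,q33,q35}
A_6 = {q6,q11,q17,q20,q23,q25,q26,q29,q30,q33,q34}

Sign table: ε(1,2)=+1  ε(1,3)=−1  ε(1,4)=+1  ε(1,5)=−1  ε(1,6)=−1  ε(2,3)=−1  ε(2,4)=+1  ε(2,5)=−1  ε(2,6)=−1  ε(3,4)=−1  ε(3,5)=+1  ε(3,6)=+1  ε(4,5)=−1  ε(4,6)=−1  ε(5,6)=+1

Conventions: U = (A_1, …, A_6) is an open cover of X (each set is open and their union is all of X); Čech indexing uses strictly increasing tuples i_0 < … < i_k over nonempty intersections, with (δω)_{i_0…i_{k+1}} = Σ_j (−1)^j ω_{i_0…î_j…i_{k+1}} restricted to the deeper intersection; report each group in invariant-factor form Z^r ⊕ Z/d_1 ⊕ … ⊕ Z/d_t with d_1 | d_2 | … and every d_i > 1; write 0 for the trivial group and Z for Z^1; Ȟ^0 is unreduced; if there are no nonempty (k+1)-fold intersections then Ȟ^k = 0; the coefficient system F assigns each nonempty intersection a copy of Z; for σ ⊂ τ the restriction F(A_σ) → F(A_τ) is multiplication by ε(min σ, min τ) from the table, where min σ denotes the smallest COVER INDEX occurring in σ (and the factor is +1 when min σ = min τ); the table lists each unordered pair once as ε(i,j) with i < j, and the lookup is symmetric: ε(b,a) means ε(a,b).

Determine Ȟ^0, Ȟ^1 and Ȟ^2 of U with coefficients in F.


Ȟ^0 ≅ Z, Ȟ^1 ≅ 0, Ȟ^2 ≅ Z/2

nonempty overlaps:
  A12={q5,q24,q34} A13={q9,q13,q24} A14={q13,q15,q35} A15={q7,q18,q23,q35} A16={q23,q25,q34} A23={q8,q12,q24} A24={q3,q11,q28} A25={q8,q10,q16,q28} A26={q6,q11,q34} A34={q13,q22,q27,q29} A35={q2,q8,q33} A36={q17,q29,q33} A45={q14,q28,q35} A46={q11,q20,q29} A56={q23,q26,q33}
  A123={q24} A126={q34} A134={q13} A145={q35} A156={q23} A235={q8} A245={q28} A246={q11} A346={q29} A356={q33}
C dims 6,15,10; δ0: rk 5, SNF 1^5; δ1: rk 10, SNF 1^9·2
degree 0: 6−5−0 = 1 → Ȟ^0 ≅ Z
degree 1: 15−10−5 = 0 → Ȟ^1 ≅ 0
degree 2: 10−0−10 = 0 plus torsion [2] → Ȟ^2 ≅ Z/2


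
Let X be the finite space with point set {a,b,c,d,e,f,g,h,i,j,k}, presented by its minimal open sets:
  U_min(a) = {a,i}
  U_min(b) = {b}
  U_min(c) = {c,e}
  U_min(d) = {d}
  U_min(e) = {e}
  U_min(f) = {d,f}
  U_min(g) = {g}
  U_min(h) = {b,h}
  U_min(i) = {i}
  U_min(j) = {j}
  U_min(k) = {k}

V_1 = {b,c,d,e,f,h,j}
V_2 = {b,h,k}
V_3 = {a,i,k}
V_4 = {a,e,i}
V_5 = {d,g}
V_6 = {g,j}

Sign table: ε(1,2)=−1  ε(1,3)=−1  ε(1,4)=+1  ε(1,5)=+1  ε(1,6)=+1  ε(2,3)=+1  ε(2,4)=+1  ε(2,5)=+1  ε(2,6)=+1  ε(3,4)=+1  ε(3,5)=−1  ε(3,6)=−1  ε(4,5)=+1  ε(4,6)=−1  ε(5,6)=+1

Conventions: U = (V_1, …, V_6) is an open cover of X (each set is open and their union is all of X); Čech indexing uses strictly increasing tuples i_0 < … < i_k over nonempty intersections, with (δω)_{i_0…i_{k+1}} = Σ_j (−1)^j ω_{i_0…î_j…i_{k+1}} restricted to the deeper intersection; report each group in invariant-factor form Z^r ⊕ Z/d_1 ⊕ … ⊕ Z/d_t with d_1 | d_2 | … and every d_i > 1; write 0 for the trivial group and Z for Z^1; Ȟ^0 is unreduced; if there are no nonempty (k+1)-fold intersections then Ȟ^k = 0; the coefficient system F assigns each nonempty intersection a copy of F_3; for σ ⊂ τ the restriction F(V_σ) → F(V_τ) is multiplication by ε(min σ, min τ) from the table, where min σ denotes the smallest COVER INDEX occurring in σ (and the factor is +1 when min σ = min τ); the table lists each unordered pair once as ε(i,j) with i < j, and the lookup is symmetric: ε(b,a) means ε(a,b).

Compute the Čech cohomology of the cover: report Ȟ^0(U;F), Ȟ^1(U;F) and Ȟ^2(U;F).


Ȟ^0 ≅ 0,  Ȟ^1 ≅ Z/3,  Ȟ^2 ≅ 0

nerve of the cover:
  V12={b,h} V14={e} V15={d} V16={j} V23={k} V34={a,i} V56={g}
C dims 6,7; δ0: rk_F3 6
Ȟ^0 = (6 − 6) − 0 = 0, so Ȟ^0 ≅ 0
Ȟ^1 = (7 − 0) − 6 = 1, so Ȟ^1 ≅ Z/3
Ȟ^2 = (0 − 0) − 0 = 0, so Ȟ^2 ≅ 0


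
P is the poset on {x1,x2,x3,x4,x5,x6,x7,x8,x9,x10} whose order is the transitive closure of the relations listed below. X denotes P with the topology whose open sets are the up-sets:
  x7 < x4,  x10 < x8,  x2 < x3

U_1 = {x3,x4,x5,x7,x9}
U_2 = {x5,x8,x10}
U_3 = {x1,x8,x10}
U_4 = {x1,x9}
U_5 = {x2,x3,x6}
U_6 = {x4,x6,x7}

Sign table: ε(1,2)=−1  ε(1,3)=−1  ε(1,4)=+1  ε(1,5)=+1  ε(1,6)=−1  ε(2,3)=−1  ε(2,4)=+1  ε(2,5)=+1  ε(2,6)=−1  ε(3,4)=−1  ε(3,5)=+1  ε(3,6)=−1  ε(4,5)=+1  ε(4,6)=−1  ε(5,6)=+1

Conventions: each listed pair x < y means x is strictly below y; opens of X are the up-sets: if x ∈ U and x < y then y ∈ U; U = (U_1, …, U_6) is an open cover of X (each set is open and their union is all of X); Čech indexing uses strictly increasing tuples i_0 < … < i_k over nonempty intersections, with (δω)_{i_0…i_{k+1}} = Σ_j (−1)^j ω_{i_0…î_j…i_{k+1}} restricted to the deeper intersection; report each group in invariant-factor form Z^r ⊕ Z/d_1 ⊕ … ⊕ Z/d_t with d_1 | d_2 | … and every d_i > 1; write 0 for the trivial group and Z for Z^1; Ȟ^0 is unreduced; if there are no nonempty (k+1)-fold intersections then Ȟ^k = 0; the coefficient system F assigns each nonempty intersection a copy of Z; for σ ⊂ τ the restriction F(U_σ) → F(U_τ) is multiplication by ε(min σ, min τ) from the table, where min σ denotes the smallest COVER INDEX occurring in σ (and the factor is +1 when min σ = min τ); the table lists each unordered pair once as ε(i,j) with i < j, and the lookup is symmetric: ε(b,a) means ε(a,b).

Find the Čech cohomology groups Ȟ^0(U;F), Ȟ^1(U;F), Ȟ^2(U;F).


Ȟ^0(U;F) ≅ 0,  Ȟ^1(U;F) ≅ Z ⊕ Z/2,  Ȟ^2(U;F) ≅ 0

nerve of the cover:
  U12={x5} U14={x9} U15={x3} U16={x4,x7} U23={x8,x10} U34={x1} U56={x6}
C dims 6,7; δ0: rk 6, SNF 1^5·2
Ȟ^0 = (6 − 6) − 0 = 0, so Ȟ^0 ≅ 0
Ȟ^1 = (7 − 0) − 6 = 1 plus torsion [2], so Ȟ^1 ≅ Z ⊕ Z/2
Ȟ^2 = (0 − 0) − 0 = 0, so Ȟ^2 ≅ 0


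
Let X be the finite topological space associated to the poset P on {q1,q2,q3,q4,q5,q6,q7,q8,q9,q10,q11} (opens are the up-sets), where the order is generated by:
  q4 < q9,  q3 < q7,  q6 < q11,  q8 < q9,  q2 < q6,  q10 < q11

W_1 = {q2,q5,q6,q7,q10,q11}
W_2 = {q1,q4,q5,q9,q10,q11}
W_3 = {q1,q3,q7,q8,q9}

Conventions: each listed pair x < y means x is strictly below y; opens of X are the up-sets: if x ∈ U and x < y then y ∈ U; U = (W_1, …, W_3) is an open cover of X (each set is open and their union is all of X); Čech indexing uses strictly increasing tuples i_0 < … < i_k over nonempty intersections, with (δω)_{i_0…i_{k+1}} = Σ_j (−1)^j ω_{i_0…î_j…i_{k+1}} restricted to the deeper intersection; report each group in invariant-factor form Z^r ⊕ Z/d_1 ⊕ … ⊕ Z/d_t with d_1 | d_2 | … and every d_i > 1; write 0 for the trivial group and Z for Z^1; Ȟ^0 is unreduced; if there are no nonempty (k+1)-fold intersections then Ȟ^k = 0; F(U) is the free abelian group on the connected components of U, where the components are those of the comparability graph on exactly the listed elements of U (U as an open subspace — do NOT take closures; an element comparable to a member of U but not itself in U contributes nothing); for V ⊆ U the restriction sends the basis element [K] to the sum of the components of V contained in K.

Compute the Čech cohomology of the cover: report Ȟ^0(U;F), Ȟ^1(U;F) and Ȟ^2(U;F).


nonempty overlaps:
  W12={q5,q10,q11} W13={q7} W23={q1,q9}
components per intersection:
  W1: {q2,q6,q10,q11} {q5} {q7}
  W2: {q1} {q4,q9} {q5} {q10,q11}
  W3: {q1} {q3,q7} {q8,q9}
  W12: {q5} {q10,q11}
  W13: {q7}
  W23: {q1} {q9}
C dims 10,5; δ0: rk 5, SNF 1^5
degree 0: 10−5−0 = 5 → Ȟ^0 ≅ Z^5
degree 1: 5−0−5 = 0 → Ȟ^1 ≅ 0
degree 2: 0−0−0 = 0 → Ȟ^2 ≅ 0

Ȟ^0 = Z^5, Ȟ^1 = 0 and Ȟ^2 = 0


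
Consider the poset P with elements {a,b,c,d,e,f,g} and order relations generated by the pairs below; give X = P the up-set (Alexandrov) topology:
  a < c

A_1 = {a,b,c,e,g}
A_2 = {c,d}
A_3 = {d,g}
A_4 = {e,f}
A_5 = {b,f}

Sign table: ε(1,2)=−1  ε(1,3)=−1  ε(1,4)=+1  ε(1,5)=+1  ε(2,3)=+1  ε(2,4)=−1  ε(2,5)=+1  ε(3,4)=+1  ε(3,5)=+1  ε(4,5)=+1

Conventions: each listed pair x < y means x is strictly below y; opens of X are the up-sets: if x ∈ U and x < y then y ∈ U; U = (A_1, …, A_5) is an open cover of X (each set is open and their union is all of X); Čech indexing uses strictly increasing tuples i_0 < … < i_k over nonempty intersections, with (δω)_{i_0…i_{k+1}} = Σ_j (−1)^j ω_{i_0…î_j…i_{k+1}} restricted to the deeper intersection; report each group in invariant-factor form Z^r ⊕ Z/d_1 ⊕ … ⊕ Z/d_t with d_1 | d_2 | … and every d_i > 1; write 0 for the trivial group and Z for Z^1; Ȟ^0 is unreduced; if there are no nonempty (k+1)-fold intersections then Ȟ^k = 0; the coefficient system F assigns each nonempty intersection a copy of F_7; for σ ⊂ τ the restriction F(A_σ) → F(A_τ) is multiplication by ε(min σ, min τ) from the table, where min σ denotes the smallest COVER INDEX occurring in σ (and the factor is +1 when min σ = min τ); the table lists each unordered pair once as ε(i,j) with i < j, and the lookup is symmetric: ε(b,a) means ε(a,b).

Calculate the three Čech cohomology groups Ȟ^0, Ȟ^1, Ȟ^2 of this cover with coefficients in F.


Ȟ^0 ≅ Z/7; Ȟ^1 ≅ Z/7 ⊕ Z/7; Ȟ^2 ≅ 0

nerve of the cover:
  A12={c} A13={g} A14={e} A15={b} A23={d} A45={f}
C dims 5,6; δ0: rk_F7 4
Ȟ^0 = (5 − 4) − 0 = 1, so Ȟ^0 ≅ Z/7
Ȟ^1 = (6 − 0) − 4 = 2, so Ȟ^1 ≅ Z/7 ⊕ Z/7
Ȟ^2 = (0 − 0) − 0 = 0, so Ȟ^2 ≅ 0


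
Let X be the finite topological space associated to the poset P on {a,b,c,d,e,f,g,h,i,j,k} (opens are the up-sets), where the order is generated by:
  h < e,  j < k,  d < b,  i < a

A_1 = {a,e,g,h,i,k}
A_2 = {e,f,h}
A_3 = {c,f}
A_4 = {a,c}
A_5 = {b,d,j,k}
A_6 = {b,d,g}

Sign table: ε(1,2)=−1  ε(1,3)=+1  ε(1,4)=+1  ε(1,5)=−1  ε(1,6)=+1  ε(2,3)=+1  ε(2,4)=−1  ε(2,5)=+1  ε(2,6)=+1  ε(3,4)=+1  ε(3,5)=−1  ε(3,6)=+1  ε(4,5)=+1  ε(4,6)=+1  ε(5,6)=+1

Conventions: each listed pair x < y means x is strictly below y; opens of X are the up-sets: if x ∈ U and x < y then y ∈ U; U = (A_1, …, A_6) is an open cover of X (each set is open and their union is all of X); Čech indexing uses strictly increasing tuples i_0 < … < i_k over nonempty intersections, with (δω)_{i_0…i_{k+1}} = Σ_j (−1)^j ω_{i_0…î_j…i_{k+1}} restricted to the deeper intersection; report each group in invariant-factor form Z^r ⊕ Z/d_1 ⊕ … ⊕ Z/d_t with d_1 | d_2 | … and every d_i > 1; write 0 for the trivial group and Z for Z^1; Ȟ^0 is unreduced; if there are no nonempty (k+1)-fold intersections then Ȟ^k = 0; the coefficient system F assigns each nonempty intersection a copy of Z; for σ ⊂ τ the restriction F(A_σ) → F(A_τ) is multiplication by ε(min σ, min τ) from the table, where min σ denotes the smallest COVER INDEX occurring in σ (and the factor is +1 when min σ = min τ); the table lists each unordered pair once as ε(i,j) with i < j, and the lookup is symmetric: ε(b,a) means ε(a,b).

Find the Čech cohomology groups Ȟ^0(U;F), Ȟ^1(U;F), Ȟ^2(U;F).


Ȟ^0 ≅ 0, Ȟ^1 ≅ Z ⊕ Z/2, Ȟ^2 ≅ 0

nonempty overlaps:
  A12={e,h} A14={a} A15={k} A16={g} A23={f} A34={c} A56={b,d}
C dims 6,7; δ0: rk 6, SNF 1^5·2
degree 0: 6−6−0 = 0 → Ȟ^0 ≅ 0
degree 1: 7−0−6 = 1 plus torsion [2] → Ȟ^1 ≅ Z ⊕ Z/2
degree 2: 0−0−0 = 0 → Ȟ^2 ≅ 0


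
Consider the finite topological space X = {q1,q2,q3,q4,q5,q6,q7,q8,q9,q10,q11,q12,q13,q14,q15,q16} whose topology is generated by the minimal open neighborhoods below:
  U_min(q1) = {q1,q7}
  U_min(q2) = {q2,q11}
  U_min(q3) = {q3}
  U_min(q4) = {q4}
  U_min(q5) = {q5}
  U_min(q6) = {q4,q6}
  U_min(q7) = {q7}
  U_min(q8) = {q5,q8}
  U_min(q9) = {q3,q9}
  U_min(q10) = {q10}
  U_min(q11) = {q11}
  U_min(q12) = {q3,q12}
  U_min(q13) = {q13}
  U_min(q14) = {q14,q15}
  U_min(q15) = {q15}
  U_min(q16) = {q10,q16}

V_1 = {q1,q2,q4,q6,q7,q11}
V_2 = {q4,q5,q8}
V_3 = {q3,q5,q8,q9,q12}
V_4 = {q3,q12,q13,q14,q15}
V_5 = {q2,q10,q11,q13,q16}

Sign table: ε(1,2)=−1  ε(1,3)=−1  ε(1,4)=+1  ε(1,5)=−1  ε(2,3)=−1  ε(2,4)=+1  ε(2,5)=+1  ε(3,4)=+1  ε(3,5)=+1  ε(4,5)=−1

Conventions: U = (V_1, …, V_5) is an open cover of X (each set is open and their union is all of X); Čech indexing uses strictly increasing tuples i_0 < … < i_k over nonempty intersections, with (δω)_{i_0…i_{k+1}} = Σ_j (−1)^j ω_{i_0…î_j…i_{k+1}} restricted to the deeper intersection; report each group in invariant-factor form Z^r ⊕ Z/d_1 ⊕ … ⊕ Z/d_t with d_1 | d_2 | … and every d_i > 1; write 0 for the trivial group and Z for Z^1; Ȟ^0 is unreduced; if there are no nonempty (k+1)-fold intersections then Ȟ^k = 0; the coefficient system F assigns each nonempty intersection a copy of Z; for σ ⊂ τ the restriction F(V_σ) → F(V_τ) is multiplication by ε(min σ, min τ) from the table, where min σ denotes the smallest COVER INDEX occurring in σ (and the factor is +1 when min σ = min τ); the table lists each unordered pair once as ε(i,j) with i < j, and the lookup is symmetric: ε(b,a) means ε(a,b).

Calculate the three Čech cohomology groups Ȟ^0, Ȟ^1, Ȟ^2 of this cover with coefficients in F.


nonempty intersections:
  V12={q4} V15={q2,q11} V23={q5,q8} V34={q3,q12} V45={q13}
C dims 5,5; δ0: rk 4, SNF 1^4
Ȟ^0: (5−4)−0=1 ⇒ Z
Ȟ^1: (5−0)−4=1 ⇒ Z
Ȟ^2: (0−0)−0=0 ⇒ 0

Ȟ^0 = Z,  Ȟ^1 = Z,  Ȟ^2 = 0


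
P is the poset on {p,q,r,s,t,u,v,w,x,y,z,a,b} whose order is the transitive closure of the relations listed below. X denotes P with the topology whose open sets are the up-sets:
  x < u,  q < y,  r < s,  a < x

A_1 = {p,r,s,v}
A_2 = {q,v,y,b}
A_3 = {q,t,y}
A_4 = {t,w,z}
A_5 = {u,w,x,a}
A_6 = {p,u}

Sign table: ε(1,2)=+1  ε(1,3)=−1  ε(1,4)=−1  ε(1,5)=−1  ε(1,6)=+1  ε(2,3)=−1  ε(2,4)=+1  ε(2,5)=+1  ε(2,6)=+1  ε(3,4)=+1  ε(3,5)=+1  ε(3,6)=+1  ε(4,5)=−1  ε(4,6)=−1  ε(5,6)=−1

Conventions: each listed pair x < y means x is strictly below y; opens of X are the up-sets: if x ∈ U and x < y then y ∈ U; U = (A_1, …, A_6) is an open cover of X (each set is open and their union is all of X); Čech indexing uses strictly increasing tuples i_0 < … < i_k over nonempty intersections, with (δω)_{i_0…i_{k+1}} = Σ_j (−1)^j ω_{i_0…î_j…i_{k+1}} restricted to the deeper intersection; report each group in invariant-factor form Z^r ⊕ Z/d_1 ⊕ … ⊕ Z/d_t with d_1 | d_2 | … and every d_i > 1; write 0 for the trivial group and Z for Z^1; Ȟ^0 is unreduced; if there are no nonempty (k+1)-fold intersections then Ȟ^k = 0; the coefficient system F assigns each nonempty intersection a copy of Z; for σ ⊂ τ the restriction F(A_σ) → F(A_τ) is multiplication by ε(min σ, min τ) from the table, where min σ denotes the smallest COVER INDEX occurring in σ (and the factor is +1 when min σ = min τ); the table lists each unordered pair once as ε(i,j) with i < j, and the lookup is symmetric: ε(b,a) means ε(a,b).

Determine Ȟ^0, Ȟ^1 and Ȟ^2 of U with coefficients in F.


Ȟ^0(U;F) ≅ 0, Ȟ^1(U;F) ≅ Z/2, Ȟ^2(U;F) ≅ 0

cover nerve:
  A12={v} A16={p} A23={q,y} A34={t} A45={w} A56={u}
C dims 6,6; δ0: rk 6, SNF 1^5·2
Ȟ^0: (6−6)−0=0 ⇒ 0
Ȟ^1: (6−0)−6=0 plus torsion [2] ⇒ Z/2
Ȟ^2: (0−0)−0=0 ⇒ 0


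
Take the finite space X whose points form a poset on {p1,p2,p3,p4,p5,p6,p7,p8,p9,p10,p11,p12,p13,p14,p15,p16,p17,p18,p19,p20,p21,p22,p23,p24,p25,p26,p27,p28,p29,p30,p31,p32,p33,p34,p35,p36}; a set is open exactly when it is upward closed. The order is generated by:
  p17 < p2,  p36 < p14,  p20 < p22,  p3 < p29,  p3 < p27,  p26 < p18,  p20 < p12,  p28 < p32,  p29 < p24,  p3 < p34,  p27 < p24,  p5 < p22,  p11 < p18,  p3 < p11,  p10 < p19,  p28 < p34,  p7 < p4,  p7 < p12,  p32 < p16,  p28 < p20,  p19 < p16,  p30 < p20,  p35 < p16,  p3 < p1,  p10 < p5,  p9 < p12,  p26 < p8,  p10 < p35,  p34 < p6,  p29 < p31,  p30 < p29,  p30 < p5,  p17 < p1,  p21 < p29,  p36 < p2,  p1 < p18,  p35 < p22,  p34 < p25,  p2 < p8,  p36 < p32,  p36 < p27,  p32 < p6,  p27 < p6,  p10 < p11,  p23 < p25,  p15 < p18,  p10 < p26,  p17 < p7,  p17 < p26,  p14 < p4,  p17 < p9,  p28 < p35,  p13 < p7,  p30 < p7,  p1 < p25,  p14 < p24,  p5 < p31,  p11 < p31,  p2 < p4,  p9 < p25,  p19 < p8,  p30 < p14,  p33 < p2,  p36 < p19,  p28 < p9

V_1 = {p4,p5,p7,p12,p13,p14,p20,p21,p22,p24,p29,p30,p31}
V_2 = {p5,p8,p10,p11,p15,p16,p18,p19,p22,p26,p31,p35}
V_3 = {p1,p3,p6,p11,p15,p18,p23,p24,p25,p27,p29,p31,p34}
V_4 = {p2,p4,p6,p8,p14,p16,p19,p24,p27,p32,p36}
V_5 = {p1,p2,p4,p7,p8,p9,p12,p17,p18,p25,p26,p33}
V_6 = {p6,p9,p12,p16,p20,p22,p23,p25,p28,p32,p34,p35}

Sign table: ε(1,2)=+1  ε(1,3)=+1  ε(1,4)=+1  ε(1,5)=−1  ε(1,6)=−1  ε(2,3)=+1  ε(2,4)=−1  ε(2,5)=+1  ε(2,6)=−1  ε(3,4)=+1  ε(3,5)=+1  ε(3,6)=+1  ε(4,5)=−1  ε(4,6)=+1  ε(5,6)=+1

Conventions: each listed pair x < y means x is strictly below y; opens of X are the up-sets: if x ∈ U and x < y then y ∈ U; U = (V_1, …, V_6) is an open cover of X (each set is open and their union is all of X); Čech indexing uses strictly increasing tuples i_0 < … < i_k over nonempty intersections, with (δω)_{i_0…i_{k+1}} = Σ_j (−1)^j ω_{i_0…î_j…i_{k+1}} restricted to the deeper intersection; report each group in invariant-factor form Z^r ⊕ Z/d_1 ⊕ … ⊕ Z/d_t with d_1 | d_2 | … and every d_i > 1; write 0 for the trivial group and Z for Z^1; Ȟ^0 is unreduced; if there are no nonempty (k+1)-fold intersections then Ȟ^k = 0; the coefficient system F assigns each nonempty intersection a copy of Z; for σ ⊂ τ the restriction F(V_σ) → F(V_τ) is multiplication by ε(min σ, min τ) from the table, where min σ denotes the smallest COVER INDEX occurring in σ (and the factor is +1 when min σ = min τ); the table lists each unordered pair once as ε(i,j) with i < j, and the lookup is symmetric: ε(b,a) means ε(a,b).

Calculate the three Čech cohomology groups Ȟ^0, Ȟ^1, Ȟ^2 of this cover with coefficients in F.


nonempty overlaps:
  V12={p5,p22,p31} V13={p24,p29,p31} V14={p4,p14,p24} V15={p4,p7,p12} V16={p12,p20,p22} V23={p11,p15,p18,p31} V24={p8,p16,p19} V25={p8,p18,p26} V26={p16,p22,p35} V34={p6,p24,p27} V35={p1,p18,p25} V36={p6,p23,p25,p34} V45={p2,p4,p8} V46={p6,p16,p32} V56={p9,p12,p25}
  V123={p31} V126={p22} V134={p24} V145={p4} V156={p12} V235={p18} V245={p8} V246={p16} V346={p6} V356={p25}
C dims 6,15,10; δ0: rk 6, SNF 1^5·2; δ1: rk 9, SNF 1^9
degree 0: 6−6−0 = 0 → Ȟ^0 ≅ 0
degree 1: 15−9−6 = 0 plus torsion [2] → Ȟ^1 ≅ Z/2
degree 2: 10−0−9 = 1 → Ȟ^2 ≅ Z

Ȟ^0 ≅ 0; Ȟ^1 ≅ Z/2; Ȟ^2 ≅ Z


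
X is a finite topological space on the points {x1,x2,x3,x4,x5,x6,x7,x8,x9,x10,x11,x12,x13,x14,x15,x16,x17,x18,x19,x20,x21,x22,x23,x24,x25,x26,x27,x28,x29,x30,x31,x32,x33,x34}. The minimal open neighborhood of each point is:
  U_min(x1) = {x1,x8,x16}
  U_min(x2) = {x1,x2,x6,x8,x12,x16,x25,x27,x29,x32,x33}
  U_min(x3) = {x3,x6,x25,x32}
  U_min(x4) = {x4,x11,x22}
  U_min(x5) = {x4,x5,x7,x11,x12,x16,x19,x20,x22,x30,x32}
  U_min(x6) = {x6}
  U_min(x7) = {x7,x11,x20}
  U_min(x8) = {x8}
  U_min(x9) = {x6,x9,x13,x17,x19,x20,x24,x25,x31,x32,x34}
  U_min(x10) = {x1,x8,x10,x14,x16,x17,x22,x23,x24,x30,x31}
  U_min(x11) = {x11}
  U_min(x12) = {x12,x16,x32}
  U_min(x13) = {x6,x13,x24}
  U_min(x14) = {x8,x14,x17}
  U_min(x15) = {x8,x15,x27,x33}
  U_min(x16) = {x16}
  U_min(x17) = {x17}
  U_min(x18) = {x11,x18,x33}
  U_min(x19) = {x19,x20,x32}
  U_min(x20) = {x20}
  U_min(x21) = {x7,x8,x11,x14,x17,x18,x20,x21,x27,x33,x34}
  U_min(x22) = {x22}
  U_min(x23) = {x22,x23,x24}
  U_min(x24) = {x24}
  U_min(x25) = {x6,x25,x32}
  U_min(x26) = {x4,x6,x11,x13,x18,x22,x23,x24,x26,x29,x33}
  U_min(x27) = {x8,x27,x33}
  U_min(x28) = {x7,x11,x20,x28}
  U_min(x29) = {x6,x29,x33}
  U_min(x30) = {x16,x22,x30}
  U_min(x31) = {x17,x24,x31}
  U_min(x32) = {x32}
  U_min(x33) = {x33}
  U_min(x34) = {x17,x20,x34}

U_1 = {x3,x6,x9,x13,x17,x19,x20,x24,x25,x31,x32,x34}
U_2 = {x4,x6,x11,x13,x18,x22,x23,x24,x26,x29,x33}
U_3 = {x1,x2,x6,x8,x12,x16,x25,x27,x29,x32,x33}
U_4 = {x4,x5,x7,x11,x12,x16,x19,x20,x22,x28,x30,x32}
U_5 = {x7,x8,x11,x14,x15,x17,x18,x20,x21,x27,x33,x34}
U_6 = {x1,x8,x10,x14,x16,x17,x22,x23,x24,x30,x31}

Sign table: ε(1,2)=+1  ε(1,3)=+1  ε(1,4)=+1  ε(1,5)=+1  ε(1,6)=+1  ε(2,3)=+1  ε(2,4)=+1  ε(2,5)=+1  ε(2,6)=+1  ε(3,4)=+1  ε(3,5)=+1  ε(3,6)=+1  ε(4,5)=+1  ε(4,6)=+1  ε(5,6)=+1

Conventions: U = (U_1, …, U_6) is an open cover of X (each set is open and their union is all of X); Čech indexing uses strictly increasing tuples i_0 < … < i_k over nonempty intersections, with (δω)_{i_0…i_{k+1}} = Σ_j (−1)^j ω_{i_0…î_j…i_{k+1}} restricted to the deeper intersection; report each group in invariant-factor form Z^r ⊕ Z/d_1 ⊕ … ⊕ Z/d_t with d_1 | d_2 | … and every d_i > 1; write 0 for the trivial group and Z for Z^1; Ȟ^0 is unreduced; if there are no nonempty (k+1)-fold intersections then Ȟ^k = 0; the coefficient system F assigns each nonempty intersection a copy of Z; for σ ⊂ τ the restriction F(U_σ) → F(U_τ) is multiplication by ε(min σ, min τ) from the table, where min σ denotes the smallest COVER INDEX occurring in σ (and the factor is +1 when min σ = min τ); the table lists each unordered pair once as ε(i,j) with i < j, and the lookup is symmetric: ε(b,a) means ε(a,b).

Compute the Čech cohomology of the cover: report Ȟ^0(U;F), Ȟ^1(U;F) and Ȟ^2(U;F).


Ȟ^0 ≅ Z; Ȟ^1 ≅ 0; Ȟ^2 ≅ Z/2

nonempty overlaps:
  U12={x6,x13,x24} U13={x6,x25,x32} U14={x19,x20,x32} U15={x17,x20,x34} U16={x17,x24,x31} U23={x6,x29,x33} U24={x4,x11,x22} U25={x11,x18,x33} U26={x22,x23,x24} U34={x12,x16,x32} U35={x8,x27,x33} U36={x1,x8,x16} U45={x7,x11,x20} U46={x16,x22,x30} U56={x8,x14,x17}
  U123={x6} U126={x24} U134={x32} U145={x20} U156={x17} U235={x33} U245={x11} U246={x22} U346={x16} U356={x8}
C dims 6,15,10; δ0: rk 5, SNF 1^5; δ1: rk 10, SNF 1^9·2
degree 0: 6−5−0 = 1 → Ȟ^0 ≅ Z
degree 1: 15−10−5 = 0 → Ȟ^1 ≅ 0
degree 2: 10−0−10 = 0 plus torsion [2] → Ȟ^2 ≅ Z/2


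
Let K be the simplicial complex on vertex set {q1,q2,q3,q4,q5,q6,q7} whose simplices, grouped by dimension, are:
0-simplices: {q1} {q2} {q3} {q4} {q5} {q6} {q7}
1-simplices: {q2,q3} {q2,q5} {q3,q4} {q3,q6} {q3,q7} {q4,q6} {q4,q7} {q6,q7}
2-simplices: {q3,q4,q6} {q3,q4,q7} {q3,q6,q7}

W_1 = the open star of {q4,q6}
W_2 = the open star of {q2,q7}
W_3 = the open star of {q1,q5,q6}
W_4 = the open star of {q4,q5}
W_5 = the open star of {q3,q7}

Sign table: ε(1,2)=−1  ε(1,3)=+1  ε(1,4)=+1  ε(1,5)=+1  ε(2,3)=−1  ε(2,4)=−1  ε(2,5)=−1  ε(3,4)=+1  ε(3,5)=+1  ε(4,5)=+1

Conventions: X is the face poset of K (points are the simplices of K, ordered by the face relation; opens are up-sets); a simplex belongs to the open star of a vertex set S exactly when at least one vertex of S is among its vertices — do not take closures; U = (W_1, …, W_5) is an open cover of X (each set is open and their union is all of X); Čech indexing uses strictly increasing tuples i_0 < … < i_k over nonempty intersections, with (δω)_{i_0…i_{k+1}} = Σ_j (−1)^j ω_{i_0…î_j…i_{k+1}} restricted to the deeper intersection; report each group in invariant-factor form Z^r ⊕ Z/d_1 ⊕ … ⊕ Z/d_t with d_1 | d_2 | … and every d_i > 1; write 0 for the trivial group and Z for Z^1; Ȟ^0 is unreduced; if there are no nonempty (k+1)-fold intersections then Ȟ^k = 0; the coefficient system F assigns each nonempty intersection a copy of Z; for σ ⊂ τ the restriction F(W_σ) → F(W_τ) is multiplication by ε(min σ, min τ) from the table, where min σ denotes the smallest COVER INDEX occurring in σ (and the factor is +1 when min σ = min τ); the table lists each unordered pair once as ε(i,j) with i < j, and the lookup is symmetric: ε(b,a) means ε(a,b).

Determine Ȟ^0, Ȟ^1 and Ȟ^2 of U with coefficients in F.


Ȟ^0(U;F) ≅ Z, Ȟ^1(U;F) ≅ 0 and Ȟ^2(U;F) ≅ Z

cover nerve:
  W1={{q4},{q6},{q3,q4},{q3,q6},{q4,q6},{q4,q7},{q6,q7},{q3,q4,q6},{q3,q4,q7},{q3,q6,q7}} W2={{q2},{q7},{q2,q3},{q2,q5},{q3,q7},{q4,q7},{q6,q7},{q3,q4,q7},{q3,q6,q7}} W3={{q1},{q5},{q6},{q2,q5},{q3,q6},{q4,q6},{q6,q7},{q3,q4,q6},{q3,q6,q7}} W4={{q4},{q5},{q2,q5},{q3,q4},{q4,q6},{q4,q7},{q3,q4,q6},{q3,q4,q7}} W5={{q3},{q7},{q2,q3},{q3,q4},{q3,q6},{q3,q7},{q4,q7},{q6,q7},{q3,q4,q6},{q3,q4,q7},{q3,q6,q7}}
  W12={{q4,q7},{q6,q7},{q3,q4,q7},{q3,q6,q7}} W13={{q6},{q3,q6},{q4,q6},{q6,q7},{q3,q4,q6},{q3,q6,q7}} W14={{q4},{q3,q4},{q4,q6},{q4,q7},{q3,q4,q6},{q3,q4,q7}} W15={{q3,q4},{q3,q6},{q4,q7},{q6,q7},{q3,q4,q6},{q3,q4,q7},{q3,q6,q7}} W23={{q2,q5},{q6,q7},{q3,q6,q7}} W24={{q2,q5},{q4,q7},{q3,q4,q7}} W25={{q7},{q2,q3},{q3,q7},{q4,q7},{q6,q7},{q3,q4,q7},{q3,q6,q7}} W34={{q5},{q2,q5},{q4,q6},{q3,q4,q6}} W35={{q3,q6},{q6,q7},{q3,q4,q6},{q3,q6,q7}} W45={{q3,q4},{q4,q7},{q3,q4,q6},{q3,q4,q7}}
  W123={{q6,q7},{q3,q6,q7}} W124={{q4,q7},{q3,q4,q7}} W125={{q4,q7},{q6,q7},{q3,q4,q7},{q3,q6,q7}} W134={{q4,q6},{q3,q4,q6}} W135={{q3,q6},{q6,q7},{q3,q4,q6},{q3,q6,q7}} W145={{q3,q4},{q4,q7},{q3,q4,q6},{q3,q4,q7}} W234={{q2,q5}} W235={{q6,q7},{q3,q6,q7}} W245={{q4,q7},{q3,q4,q7}} W345={{q3,q4,q6}}
  W1235={{q6,q7},{q3,q6,q7}} W1245={{q4,q7},{q3,q4,q7}} W1345={{q3,q4,q6}}
C dims 5,10,10,3; δ0: rk 4, SNF 1^4; δ1: rk 6, SNF 1^6; δ2: rk 3, SNF 1^3
Ȟ^0: (5−4)−0=1 ⇒ Z
Ȟ^1: (10−6)−4=0 ⇒ 0
Ȟ^2: (10−3)−6=1 ⇒ Z


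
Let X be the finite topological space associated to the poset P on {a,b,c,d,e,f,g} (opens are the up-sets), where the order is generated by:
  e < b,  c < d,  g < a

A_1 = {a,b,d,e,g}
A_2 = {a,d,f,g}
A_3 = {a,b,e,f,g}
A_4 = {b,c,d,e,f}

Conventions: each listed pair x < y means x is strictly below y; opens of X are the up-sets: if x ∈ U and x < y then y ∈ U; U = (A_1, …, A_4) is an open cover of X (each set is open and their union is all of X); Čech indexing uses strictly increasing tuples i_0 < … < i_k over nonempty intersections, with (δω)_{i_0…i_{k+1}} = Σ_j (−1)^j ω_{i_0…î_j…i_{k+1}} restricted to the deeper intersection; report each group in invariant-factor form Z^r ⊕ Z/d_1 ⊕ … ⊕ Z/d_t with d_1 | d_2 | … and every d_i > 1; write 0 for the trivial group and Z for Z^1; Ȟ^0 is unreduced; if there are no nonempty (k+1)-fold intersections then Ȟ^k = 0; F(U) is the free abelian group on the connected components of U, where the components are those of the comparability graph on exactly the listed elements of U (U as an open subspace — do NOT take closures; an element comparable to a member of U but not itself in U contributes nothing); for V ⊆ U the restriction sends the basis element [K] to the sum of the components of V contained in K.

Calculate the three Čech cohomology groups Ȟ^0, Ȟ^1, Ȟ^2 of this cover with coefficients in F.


Ȟ^0 ≅ Z^4, Ȟ^1 ≅ 0, Ȟ^2 ≅ 0

nonempty intersections:
  A12={a,d,g} A13={a,b,e,g} A14={b,d,e} A23={a,f,g} A24={d,f} A34={b,e,f}
  A123={a,g} A124={d} A134={b,e} A234={f}
components per intersection:
  A1: {a,g} {b,e} {d}
  A2: {a,g} {d} {f}
  A3: {a,g} {b,e} {f}
  A4: {b,e} {c,d} {f}
  A12: {a,g} {d}
  A13: {a,g} {b,e}
  A14: {b,e} {d}
  A23: {a,g} {f}
  A24: {d} {f}
  A34: {b,e} {f}
  A123: {a,g}
  A124: {d}
  A134: {b,e}
  A234: {f}
C dims 12,12,4; δ0: rk 8, SNF 1^8; δ1: rk 4, SNF 1^4
Ȟ^0: (12−8)−0=4 ⇒ Z^4
Ȟ^1: (12−4)−8=0 ⇒ 0
Ȟ^2: (4−0)−4=0 ⇒ 0


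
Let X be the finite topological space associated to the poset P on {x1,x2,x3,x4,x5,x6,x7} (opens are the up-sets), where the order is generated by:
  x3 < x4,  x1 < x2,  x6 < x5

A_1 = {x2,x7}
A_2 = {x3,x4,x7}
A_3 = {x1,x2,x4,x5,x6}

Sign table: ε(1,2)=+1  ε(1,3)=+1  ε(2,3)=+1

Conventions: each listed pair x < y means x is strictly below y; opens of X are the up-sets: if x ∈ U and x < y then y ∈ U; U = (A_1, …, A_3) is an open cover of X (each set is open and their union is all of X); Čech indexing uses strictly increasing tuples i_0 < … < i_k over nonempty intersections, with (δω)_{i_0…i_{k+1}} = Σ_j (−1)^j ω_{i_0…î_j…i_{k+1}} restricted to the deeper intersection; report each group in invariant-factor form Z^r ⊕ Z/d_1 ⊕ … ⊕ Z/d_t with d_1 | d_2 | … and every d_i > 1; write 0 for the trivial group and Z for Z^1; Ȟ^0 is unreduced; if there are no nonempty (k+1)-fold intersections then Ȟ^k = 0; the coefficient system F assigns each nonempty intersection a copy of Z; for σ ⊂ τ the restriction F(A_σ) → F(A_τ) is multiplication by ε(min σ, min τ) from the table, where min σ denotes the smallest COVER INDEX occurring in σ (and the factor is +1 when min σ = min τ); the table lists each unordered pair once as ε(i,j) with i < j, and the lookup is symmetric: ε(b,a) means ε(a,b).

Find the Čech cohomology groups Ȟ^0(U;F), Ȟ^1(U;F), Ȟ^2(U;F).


Ȟ^0(U;F) ≅ Z,  Ȟ^1(U;F) ≅ Z,  Ȟ^2(U;F) ≅ 0

nonempty intersections:
  A12={x7} A13={x2} A23={x4}
C dims 3,3; δ0: rk 2, SNF 1^2
Ȟ^0: (3−2)−0=1 ⇒ Z
Ȟ^1: (3−0)−2=1 ⇒ Z
Ȟ^2: (0−0)−0=0 ⇒ 0


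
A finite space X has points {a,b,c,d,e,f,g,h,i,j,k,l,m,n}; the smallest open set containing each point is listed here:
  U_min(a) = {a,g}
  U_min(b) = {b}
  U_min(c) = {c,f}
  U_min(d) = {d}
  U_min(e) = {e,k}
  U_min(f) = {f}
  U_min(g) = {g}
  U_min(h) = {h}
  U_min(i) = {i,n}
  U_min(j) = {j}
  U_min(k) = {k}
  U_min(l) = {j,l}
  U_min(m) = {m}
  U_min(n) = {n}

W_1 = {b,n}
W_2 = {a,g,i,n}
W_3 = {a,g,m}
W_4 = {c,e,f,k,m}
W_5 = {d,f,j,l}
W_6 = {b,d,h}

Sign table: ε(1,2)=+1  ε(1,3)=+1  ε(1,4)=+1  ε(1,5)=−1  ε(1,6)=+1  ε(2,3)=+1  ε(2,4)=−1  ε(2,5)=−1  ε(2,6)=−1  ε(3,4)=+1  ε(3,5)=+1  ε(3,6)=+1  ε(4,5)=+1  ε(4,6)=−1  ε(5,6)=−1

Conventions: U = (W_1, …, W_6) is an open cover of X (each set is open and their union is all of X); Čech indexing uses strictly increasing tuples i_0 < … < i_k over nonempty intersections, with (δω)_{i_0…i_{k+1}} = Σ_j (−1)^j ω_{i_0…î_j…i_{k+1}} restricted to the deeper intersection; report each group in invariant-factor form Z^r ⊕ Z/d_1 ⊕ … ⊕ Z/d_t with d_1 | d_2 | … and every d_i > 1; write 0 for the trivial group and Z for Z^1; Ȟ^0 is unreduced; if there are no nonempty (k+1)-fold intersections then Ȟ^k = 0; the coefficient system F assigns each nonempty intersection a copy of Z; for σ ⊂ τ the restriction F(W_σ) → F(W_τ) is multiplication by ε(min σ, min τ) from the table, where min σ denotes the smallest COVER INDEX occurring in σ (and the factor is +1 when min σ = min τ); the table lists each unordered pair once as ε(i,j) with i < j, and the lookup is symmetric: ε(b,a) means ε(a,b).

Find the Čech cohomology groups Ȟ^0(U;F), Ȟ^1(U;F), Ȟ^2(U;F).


nonempty intersections:
  W12={n} W16={b} W23={a,g} W34={m} W45={f} W56={d}
C dims 6,6; δ0: rk 6, SNF 1^5·2
Ȟ^0: (6−6)−0=0 ⇒ 0
Ȟ^1: (6−0)−6=0 plus torsion [2] ⇒ Z/2
Ȟ^2: (0−0)−0=0 ⇒ 0

Ȟ^0 = 0, Ȟ^1 = Z/2 and Ȟ^2 = 0


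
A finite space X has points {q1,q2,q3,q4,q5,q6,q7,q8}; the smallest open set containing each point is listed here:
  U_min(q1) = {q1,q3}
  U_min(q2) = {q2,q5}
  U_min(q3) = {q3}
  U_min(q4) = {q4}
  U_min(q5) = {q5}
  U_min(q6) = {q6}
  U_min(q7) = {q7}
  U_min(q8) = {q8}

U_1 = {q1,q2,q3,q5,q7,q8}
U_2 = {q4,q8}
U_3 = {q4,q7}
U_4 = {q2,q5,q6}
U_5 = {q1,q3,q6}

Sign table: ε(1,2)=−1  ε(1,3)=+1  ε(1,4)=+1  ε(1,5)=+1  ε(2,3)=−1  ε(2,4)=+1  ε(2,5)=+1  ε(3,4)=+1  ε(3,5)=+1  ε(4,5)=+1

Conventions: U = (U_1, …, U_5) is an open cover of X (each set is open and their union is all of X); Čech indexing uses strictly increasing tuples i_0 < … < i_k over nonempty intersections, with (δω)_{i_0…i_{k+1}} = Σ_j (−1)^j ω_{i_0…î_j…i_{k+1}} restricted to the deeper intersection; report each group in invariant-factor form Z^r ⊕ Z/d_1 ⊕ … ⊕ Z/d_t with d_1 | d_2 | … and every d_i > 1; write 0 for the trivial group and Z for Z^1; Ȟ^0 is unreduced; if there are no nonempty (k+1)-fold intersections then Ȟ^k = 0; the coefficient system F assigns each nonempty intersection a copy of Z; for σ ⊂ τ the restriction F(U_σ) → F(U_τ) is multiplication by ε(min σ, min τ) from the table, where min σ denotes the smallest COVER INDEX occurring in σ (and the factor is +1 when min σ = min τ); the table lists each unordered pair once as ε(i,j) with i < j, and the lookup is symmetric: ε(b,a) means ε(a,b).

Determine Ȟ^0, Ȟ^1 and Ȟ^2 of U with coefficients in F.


Ȟ^0(U;F) ≅ Z,  Ȟ^1(U;F) ≅ Z^2,  Ȟ^2(U;F) ≅ 0

nonempty intersections:
  U12={q8} U13={q7} U14={q2,q5} U15={q1,q3} U23={q4} U45={q6}
C dims 5,6; δ0: rk 4, SNF 1^4
Ȟ^0: (5−4)−0=1 ⇒ Z
Ȟ^1: (6−0)−4=2 ⇒ Z^2
Ȟ^2: (0−0)−0=0 ⇒ 0


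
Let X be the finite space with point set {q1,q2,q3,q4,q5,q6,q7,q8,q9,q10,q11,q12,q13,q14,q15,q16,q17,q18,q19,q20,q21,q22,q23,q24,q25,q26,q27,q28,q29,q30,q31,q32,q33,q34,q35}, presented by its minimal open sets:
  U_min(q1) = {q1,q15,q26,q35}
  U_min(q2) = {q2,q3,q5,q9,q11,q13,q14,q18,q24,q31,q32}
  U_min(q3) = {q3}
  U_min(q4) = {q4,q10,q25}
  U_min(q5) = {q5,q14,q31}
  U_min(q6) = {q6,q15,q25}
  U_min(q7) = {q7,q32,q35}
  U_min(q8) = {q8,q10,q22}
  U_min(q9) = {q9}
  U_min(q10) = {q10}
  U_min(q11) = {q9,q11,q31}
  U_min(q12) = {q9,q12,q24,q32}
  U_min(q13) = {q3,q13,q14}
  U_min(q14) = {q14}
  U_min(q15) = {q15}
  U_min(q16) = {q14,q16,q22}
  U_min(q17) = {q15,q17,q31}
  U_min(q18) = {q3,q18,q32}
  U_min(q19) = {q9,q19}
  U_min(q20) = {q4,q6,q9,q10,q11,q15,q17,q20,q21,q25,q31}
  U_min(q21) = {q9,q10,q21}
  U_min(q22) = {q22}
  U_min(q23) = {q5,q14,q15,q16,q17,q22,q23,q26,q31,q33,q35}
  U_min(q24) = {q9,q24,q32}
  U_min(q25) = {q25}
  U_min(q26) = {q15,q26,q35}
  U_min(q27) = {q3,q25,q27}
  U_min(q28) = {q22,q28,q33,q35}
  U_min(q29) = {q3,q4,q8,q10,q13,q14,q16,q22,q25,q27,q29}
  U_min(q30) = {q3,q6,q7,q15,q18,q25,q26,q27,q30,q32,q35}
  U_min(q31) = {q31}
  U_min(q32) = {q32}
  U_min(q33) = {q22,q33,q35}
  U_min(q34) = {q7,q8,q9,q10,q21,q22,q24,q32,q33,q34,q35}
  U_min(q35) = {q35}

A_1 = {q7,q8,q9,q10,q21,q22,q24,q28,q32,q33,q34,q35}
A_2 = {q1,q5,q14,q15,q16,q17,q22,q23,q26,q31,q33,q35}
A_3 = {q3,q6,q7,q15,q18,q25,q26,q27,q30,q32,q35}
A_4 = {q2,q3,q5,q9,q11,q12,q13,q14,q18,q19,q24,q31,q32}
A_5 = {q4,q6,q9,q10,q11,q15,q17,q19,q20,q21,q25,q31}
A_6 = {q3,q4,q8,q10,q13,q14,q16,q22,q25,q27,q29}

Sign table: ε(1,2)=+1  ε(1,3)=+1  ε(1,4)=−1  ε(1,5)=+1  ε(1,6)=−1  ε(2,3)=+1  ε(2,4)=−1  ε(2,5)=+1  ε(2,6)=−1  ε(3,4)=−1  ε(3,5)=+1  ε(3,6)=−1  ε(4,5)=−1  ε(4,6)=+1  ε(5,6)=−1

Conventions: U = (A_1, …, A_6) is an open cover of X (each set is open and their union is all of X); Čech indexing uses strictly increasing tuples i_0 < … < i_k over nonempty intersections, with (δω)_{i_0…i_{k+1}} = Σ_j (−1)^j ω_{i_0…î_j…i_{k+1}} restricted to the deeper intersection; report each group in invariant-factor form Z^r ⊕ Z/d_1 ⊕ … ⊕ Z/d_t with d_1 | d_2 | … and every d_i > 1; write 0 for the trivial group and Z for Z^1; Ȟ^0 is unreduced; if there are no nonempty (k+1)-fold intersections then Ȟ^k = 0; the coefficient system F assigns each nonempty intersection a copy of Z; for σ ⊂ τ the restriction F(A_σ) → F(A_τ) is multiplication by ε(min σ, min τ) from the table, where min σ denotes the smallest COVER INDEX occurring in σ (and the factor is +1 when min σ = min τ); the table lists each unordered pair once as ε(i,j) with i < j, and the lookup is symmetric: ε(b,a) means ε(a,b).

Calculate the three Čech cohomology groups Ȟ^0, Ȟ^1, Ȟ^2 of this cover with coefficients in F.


nonempty overlaps:
  A12={q22,q33,q35} A13={q7,q32,q35} A14={q9,q24,q32} A15={q9,q10,q21} A16={q8,q10,q22} A23={q15,q26,q35} A24={q5,q14,q31} A25={q15,q17,q31} A26={q14,q16,q22} A34={q3,q18,q32} A35={q6,q15,q25} A36={q3,q25,q27} A45={q9,q11,q19,q31} A46={q3,q13,q14} A56={q4,q10,q25}
  A123={q35} A126={q22} A134={q32} A145={q9} A156={q10} A235={q15} A245={q31} A246={q14} A346={q3} A356={q25}
C dims 6,15,10; δ0: rk 5, SNF 1^5; δ1: rk 10, SNF 1^9·2
degree 0: 6−5−0 = 1 → Ȟ^0 ≅ Z
degree 1: 15−10−5 = 0 → Ȟ^1 ≅ 0
degree 2: 10−0−10 = 0 plus torsion [2] → Ȟ^2 ≅ Z/2

Ȟ^0 = Z, Ȟ^1 = 0, Ȟ^2 = Z/2
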